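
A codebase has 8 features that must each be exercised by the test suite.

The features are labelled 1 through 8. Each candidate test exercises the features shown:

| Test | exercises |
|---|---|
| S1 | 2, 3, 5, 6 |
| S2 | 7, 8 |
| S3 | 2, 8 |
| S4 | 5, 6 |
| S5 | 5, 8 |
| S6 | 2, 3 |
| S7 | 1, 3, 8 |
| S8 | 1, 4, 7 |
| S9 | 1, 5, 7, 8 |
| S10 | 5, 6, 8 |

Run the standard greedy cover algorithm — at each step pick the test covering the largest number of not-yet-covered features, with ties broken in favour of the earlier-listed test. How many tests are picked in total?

Greedy: pick S1 (covers 4 new) → pick S8 (covers 3 new) → pick S2 (covers 1 new). Total picks: 3.

3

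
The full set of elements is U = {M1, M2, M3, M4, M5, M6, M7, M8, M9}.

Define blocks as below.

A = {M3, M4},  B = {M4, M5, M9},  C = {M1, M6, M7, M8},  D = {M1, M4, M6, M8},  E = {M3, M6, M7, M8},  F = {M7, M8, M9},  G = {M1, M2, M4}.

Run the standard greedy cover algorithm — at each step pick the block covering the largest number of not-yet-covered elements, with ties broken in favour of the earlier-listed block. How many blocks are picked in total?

Greedy: pick C (covers 4 new) → pick B (covers 3 new) → pick A (covers 1 new) → pick G (covers 1 new). Total picks: 4.
(The true minimum cover uses only 3 blocks, so greedy is not optimal here.)

4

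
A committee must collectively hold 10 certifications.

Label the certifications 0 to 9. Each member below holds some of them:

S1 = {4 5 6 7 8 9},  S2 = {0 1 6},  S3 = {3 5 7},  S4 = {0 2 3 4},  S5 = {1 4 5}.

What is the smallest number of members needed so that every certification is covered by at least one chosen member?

3

S1 and S2 and S4 together: S1 ∪ S2 ∪ S4 = {0, 1, 2, 3, 4, 5, 6, 7, 8, 9} — every certification is covered.
Only S4 contains 2, so S4 is forced; the remaining 6 certifications need at least 2 more members (each remaining member adds at most 5) — so at least 3 members are needed, and 3 is optimal.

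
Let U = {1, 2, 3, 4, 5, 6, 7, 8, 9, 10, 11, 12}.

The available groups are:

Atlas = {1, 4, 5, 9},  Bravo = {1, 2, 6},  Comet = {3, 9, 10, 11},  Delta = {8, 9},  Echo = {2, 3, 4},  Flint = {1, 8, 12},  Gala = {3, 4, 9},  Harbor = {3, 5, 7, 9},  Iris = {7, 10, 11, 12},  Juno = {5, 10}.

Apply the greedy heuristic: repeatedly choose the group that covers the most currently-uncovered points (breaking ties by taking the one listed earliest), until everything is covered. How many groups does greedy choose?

Greedy: pick Atlas (covers 4 new) → pick Iris (covers 4 new) → pick Bravo (covers 2 new) → pick Comet (covers 1 new) → pick Delta (covers 1 new). Total picks: 5.

5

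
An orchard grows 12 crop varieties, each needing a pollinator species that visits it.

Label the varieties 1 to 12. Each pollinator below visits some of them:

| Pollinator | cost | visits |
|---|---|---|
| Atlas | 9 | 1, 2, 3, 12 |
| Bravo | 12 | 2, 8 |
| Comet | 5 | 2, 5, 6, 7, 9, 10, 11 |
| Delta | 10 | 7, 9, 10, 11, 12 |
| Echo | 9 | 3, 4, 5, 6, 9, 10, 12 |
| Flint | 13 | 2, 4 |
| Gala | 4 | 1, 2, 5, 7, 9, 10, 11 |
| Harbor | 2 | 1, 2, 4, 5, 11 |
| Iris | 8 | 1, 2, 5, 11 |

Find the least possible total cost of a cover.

25

Bravo, Echo, Gala together cover every variety (Bravo ∪ Echo ∪ Gala = {1, 2, 3, 4, 5, 6, 7, 8, 9, 10, 11, 12}); total cost 12 + 9 + 4 = 25.
The greedy pick Harbor, Comet, Atlas, Bravo costs 28; no covering selection beats 25.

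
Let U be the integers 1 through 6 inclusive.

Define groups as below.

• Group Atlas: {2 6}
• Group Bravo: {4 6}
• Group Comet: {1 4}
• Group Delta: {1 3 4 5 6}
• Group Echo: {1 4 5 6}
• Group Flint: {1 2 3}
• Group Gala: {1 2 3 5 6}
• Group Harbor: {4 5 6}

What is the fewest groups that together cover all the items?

2

Take {Delta, Flint}. Their union is {1, 2, 3, 4, 5, 6}, which is all 6 items.
No single group has all 6 items (the largest, Delta, has 5), so 2 is optimal.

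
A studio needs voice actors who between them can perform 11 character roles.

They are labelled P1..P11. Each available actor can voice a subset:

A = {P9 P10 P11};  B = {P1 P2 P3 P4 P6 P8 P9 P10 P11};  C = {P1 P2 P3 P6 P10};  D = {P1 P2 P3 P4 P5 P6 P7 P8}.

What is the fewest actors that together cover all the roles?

2

A and D together: A ∪ D = {P1, P2, P3, P4, P5, P6, P7, P8, P9, P10, P11} — every role is covered.
No single actor has all 11 roles (the largest, B, has 9), so 2 is optimal.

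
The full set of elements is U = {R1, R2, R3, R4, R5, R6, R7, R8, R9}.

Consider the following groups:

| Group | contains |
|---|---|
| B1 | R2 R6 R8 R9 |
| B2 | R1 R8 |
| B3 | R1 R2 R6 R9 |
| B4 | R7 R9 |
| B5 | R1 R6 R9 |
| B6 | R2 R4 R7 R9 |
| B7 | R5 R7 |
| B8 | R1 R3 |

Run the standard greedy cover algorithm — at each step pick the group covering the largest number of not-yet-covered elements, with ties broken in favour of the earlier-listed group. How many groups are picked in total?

Greedy: pick B1 (covers 4 new) → pick B6 (covers 2 new) → pick B8 (covers 2 new) → pick B7 (covers 1 new). Total picks: 4.

4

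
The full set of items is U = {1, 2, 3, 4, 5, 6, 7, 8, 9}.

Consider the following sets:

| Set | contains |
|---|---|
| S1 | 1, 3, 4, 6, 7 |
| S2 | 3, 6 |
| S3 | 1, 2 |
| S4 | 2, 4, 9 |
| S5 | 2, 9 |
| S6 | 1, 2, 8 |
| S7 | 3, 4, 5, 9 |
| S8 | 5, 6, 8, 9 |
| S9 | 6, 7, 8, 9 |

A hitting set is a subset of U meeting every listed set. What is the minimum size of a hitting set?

H = {2, 3, 8} meets every set (each contains at least one member of H), and |H| = 3.
No choice of 2 items meets every set, so 3 is the minimum.

3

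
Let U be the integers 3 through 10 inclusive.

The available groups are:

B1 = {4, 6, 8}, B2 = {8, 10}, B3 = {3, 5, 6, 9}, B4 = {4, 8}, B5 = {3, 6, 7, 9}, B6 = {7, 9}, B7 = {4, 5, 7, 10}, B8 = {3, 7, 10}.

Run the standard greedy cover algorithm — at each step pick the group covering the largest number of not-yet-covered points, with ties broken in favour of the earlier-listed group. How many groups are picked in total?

3

Greedy: pick B3 (covers 4 new) → pick B7 (covers 3 new) → pick B1 (covers 1 new). Total picks: 3.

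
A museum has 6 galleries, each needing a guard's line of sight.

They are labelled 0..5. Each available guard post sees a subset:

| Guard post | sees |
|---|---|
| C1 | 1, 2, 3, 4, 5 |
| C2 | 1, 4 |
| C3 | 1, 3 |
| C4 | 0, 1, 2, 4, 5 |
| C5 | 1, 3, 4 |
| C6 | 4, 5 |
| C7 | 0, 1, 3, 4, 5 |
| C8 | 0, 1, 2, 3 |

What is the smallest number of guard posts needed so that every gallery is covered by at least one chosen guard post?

2

C1 and C4 together: C1 ∪ C4 = {0, 1, 2, 3, 4, 5} — every gallery is covered.
No single guard post has all 6 galleries (the largest, C1, has 5), so 2 is optimal.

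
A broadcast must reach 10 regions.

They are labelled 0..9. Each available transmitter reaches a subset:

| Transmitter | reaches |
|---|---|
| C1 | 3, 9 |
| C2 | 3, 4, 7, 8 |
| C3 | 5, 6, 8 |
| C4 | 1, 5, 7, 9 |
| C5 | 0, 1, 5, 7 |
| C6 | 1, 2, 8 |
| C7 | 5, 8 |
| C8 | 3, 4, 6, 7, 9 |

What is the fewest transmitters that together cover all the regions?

C5 and C6 and C8 together: C5 ∪ C6 ∪ C8 = {0, 1, 2, 3, 4, 5, 6, 7, 8, 9} — every region is covered.
Only C5 contains 0, so C5 is forced; the remaining 6 regions need at least 2 more transmitters (each remaining transmitter adds at most 4) — so at least 3 transmitters are needed, and 3 is optimal.

3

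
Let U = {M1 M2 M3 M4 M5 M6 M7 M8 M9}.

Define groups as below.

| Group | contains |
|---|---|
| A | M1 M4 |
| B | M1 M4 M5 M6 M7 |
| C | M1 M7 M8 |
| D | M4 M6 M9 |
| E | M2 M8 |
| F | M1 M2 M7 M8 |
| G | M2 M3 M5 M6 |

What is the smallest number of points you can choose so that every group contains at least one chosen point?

H = {M1, M2, M6} meets every group (each contains at least one member of H), and |H| = 3.
No choice of 2 points meets every group, so 3 is the minimum.

3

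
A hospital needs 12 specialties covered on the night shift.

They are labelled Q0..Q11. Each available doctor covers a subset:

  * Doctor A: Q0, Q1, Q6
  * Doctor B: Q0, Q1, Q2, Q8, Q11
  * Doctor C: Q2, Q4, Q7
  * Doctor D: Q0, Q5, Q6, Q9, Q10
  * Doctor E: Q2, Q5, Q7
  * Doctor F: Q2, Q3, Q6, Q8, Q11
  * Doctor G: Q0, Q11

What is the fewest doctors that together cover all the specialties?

B and C and D and F together: B ∪ C ∪ D ∪ F = {Q0, Q1, Q2, Q3, Q4, Q5, Q6, Q7, Q8, Q9, Q10, Q11} — every specialty is covered.
No 3 of the 7 doctors cover everything (all 35 combinations miss at least one specialty), so 4 is optimal.

4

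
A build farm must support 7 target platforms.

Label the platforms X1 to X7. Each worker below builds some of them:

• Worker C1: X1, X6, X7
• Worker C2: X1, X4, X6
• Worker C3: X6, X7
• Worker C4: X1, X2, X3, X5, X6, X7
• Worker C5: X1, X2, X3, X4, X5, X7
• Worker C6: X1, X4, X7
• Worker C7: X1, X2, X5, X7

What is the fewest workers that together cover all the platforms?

2

Take {C4, C6}. Their union is {X1, X2, X3, X4, X5, X6, X7}, which is all 7 platforms.
No single worker has all 7 platforms (the largest, C4, has 6), so 2 is optimal.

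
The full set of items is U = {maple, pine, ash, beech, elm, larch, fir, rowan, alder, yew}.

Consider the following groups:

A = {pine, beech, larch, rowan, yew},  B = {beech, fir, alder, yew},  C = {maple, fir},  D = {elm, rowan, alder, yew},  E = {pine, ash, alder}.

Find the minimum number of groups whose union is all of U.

Take {A, C, D, E}. Their union is {maple, pine, ash, beech, elm, larch, fir, rowan, alder, yew}, which is all 10 items.
Only A contains larch, so A is forced; the remaining 5 items need at least 3 more groups (each remaining group adds at most 2) — so at least 4 groups are needed, and 4 is optimal.

4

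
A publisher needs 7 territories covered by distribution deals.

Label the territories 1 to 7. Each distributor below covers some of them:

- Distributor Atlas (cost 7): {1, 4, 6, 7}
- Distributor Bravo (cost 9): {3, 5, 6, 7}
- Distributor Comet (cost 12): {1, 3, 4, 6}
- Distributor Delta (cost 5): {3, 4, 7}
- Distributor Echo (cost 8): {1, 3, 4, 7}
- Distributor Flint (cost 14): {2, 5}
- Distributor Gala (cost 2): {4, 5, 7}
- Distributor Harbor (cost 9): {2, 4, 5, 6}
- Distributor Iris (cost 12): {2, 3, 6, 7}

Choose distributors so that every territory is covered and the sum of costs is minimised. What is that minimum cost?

Echo, Harbor together cover every territory (Echo ∪ Harbor = {1, 2, 3, 4, 5, 6, 7}); total cost 8 + 9 = 17.
The greedy pick Gala, Atlas, Delta, Harbor costs 23; no covering selection beats 17.

17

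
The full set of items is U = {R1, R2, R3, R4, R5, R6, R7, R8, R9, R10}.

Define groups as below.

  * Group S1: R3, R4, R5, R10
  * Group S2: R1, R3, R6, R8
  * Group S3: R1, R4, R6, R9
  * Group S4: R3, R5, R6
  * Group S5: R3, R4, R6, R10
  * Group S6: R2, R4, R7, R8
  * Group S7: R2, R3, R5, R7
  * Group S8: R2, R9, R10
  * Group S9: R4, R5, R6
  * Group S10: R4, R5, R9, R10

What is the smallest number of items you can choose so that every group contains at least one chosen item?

The 3 items {R3, R4, R10} hit every group.
No choice of 2 items meets every group, so 3 is the minimum.

3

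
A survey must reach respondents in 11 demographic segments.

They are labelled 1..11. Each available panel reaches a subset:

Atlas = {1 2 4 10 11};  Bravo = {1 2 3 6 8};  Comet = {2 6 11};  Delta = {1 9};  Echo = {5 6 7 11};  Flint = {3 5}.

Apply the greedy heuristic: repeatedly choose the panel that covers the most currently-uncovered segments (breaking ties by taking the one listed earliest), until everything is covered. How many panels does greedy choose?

4

Greedy: pick Atlas (covers 5 new) → pick Bravo (covers 3 new) → pick Echo (covers 2 new) → pick Delta (covers 1 new). Total picks: 4.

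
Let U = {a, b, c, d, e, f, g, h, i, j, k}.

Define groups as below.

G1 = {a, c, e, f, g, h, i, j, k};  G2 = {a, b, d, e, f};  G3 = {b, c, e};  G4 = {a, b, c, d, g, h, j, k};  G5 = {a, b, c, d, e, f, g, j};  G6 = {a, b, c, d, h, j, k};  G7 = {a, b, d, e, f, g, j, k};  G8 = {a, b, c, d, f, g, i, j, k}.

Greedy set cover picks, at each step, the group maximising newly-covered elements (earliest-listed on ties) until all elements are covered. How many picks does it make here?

Greedy: pick G1 (covers 9 new) → pick G2 (covers 2 new). Total picks: 2.

2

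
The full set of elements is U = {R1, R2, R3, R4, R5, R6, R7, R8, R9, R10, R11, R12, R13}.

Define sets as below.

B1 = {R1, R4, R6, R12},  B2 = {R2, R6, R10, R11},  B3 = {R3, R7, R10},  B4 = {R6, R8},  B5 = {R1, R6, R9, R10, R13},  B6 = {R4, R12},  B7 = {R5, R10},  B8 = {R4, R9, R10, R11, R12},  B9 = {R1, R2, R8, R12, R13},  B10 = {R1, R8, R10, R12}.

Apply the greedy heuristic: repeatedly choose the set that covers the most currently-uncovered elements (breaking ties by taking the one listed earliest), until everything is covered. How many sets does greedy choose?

5

Greedy: pick B5 (covers 5 new) → pick B8 (covers 3 new) → pick B3 (covers 2 new) → pick B9 (covers 2 new) → pick B7 (covers 1 new). Total picks: 5.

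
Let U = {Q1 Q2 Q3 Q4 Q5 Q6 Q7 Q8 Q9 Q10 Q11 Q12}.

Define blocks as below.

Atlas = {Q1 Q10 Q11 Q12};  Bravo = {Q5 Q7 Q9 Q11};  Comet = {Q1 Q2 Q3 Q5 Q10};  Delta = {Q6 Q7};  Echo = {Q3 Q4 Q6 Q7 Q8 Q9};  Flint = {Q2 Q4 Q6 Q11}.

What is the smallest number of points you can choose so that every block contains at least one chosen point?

Take H = {Q6, Q7, Q10}. Each listed block contains at least one of these, so H is a hitting set of size 3.
No choice of 2 points meets every block, so 3 is the minimum.

3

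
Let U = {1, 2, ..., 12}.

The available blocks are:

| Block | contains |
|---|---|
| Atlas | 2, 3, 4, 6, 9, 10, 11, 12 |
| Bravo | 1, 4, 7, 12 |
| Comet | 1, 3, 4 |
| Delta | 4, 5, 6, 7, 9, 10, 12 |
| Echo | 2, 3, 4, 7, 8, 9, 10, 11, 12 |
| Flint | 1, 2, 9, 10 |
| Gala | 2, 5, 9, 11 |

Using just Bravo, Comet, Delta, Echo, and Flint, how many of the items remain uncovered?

0

Union of Bravo, Comet, Delta, Echo, Flint = {1, 2, 3, 4, 5, 6, 7, 8, 9, 10, 11, 12} — that's every item, so 0 are uncovered.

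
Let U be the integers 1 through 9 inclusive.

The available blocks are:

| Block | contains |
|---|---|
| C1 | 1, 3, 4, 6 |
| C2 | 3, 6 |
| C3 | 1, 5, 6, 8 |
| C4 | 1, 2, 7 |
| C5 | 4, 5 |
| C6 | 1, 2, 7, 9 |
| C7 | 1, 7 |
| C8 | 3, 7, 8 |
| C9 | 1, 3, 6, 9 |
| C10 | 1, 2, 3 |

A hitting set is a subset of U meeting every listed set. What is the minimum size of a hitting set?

3

The 3 points {3, 5, 7} hit every block.
The blocks C2, C4, C5 are pairwise disjoint, so any hitting set needs a separate point for each — at least 3. Hence 3 is optimal.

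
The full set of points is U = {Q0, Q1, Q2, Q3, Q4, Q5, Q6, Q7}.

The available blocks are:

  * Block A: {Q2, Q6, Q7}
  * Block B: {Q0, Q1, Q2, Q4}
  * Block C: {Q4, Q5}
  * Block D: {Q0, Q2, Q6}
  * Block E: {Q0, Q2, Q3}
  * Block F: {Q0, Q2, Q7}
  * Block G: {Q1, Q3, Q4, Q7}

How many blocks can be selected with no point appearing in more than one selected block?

2

C, D are pairwise disjoint (C={Q4,Q5}; D={Q0,Q2,Q6}).
Every remaining block overlaps one of these, and no 3 of the listed blocks are pairwise disjoint, so 2 is the maximum.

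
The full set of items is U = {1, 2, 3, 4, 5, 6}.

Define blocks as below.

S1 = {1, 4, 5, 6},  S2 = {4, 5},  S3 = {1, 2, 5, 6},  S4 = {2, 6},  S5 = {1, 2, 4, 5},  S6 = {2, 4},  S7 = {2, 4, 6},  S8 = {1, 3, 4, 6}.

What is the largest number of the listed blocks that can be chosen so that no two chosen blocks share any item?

2

S2, S4 are pairwise disjoint (S2={4,5}; S4={2,6}).
Every remaining block overlaps one of these, and no 3 of the listed blocks are pairwise disjoint, so 2 is the maximum.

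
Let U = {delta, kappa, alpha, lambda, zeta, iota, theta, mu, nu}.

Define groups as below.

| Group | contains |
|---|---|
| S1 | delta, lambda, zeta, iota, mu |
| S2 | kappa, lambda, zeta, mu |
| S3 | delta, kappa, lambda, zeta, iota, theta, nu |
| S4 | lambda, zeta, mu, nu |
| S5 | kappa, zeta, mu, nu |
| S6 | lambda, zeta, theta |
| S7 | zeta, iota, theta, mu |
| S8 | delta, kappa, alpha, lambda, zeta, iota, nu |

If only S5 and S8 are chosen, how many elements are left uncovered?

Union of S5, S8 = {delta, kappa, alpha, lambda, zeta, iota, mu, nu}.
Not covered: theta — 1 element.

1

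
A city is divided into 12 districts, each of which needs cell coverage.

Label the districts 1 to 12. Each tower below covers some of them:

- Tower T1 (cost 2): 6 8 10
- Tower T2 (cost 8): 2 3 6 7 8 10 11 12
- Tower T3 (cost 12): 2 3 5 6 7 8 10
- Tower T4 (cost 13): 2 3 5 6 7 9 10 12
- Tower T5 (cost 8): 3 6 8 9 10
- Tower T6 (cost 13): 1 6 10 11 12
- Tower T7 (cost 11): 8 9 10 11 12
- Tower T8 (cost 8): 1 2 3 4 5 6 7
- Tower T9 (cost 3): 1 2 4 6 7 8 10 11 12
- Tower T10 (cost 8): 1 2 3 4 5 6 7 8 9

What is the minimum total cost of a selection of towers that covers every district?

11

T9, T10 together cover every district (T9 ∪ T10 = {1, 2, 3, 4, 5, 6, 7, 8, 9, 10, 11, 12}); total cost 3 + 8 = 11.
No covering selection has total cost below 11.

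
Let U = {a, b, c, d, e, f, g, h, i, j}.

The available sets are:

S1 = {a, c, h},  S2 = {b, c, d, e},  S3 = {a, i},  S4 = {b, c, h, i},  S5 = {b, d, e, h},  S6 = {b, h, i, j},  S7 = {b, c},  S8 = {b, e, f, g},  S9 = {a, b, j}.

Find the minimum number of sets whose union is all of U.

S1 and S5 and S6 and S8 together: S1 ∪ S5 ∪ S6 ∪ S8 = {a, b, c, d, e, f, g, h, i, j} — every item is covered.
No 3 of the 9 sets cover everything (all 84 combinations miss at least one item), so 4 is optimal.

4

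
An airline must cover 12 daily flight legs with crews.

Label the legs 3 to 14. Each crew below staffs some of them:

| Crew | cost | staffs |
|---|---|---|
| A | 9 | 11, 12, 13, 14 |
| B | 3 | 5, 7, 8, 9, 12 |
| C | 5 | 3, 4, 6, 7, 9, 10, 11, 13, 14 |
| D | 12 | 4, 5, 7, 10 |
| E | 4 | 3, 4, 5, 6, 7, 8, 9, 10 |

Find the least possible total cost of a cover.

8

B, C together cover every leg (B ∪ C = {3, 4, 5, 6, 7, 8, 9, 10, 11, 12, 13, 14}); total cost 3 + 5 = 8.
The greedy pick E, C, B costs 12; no covering selection beats 8.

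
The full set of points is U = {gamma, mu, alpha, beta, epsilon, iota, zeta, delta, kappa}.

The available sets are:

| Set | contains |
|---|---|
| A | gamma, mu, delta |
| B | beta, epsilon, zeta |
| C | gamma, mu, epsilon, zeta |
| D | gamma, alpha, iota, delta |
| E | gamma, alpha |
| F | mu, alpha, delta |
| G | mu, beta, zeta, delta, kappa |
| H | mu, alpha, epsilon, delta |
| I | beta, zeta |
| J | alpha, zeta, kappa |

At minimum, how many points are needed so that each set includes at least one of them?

Take T = {mu, alpha, beta}. Each listed set contains at least one of these, so T is a hitting set of size 3.
No choice of 2 points meets every set, so 3 is the minimum.

3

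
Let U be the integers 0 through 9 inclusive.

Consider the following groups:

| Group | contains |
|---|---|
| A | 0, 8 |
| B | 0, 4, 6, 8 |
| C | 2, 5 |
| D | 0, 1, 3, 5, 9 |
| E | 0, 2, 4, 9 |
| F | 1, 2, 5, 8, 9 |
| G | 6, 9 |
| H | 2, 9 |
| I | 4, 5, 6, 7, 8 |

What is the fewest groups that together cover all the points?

D and E and I together: D ∪ E ∪ I = {0, 1, 2, 3, 4, 5, 6, 7, 8, 9} — every point is covered.
Only D contains 3, so D is forced; the remaining 5 points need at least 2 more groups (each remaining group adds at most 4) — so at least 3 groups are needed, and 3 is optimal.

3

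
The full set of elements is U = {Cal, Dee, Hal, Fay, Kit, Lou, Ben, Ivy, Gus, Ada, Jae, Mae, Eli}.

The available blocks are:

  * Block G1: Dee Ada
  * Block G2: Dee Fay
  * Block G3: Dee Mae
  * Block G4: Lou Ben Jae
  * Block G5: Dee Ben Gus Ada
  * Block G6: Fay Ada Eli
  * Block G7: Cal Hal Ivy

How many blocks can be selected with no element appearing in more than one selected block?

4

G3, G4, G6, G7 are pairwise disjoint (G3={Dee,Mae}; G4={Lou,Ben,Jae}; G6={Fay,Ada,Eli}; G7={Cal,Hal,Ivy}).
Every remaining block overlaps one of these, and no 5 of the listed blocks are pairwise disjoint, so 4 is the maximum.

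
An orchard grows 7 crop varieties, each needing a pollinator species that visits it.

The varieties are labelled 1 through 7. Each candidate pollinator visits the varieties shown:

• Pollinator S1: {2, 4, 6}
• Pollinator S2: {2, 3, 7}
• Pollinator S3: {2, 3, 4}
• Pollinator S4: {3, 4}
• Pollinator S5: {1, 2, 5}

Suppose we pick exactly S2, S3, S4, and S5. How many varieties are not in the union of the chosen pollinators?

Union of S2, S3, S4, S5 = {1, 2, 3, 4, 5, 7}.
Not covered: 6 — 1 variety.

1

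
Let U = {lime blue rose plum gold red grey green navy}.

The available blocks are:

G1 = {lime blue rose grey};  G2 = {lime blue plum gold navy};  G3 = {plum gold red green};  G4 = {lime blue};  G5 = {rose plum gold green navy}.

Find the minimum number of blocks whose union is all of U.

Take {G1, G3, G5}. Their union is {lime, blue, rose, plum, gold, red, grey, green, navy}, which is all 9 items.
Only G3 contains red, so G3 is forced; the remaining 5 items need at least 2 more blocks (each remaining block adds at most 4) — so at least 3 blocks are needed, and 3 is optimal.

3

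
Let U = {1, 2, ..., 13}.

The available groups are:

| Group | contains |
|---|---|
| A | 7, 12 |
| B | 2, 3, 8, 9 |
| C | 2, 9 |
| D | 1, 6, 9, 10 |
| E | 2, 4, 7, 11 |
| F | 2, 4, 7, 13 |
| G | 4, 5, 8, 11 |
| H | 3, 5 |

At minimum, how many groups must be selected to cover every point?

5

Take {A, D, F, G, H}. Their union is {1, 2, 3, 4, 5, 6, 7, 8, 9, 10, 11, 12, 13}, which is all 13 points.
No 4 of the 8 groups cover everything (all 70 combinations miss at least one point), so 5 is optimal.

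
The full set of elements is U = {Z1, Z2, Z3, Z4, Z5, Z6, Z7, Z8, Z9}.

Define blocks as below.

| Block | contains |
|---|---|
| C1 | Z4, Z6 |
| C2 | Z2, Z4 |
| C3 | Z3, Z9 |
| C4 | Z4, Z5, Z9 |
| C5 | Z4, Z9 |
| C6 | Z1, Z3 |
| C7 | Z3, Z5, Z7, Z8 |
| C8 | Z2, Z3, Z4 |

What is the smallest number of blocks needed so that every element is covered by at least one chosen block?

5

C1, C5, C6, C7, and C8 cover everything between them: the union {Z1, Z2, Z3, Z4, Z5, Z6, Z7, Z8, Z9} is all of U.
No 4 of the 8 blocks cover everything (all 70 combinations miss at least one element), so 5 is optimal.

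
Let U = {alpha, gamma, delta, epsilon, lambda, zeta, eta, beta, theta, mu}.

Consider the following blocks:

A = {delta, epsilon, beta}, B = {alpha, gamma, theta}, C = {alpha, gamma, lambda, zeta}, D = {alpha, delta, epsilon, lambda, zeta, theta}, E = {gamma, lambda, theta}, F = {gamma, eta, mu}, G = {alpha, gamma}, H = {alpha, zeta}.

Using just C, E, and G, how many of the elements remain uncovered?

5

Union of C, E, G = {alpha, gamma, lambda, zeta, theta}.
Not covered: delta, epsilon, eta, beta, mu — 5 elements.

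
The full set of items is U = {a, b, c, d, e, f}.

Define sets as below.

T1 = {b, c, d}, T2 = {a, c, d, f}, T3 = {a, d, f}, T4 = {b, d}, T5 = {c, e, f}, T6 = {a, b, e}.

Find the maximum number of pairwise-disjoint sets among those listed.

T4, T5 are pairwise disjoint (T4={b,d}; T5={c,e,f}).
Every remaining set overlaps one of these, and no 3 of the listed sets are pairwise disjoint, so 2 is the maximum.

2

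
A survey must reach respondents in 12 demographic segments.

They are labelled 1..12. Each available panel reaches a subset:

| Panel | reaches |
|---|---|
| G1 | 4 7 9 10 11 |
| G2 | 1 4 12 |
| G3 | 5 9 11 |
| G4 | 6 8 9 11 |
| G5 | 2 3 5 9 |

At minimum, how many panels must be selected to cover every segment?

4

G1 and G2 and G4 and G5 together: G1 ∪ G2 ∪ G4 ∪ G5 = {1, 2, 3, 4, 5, 6, 7, 8, 9, 10, 11, 12} — every segment is covered.
Only G2 contains 1, so G2 is forced; the remaining 9 segments need at least 3 more panels (each remaining panel adds at most 4) — so at least 4 panels are needed, and 4 is optimal.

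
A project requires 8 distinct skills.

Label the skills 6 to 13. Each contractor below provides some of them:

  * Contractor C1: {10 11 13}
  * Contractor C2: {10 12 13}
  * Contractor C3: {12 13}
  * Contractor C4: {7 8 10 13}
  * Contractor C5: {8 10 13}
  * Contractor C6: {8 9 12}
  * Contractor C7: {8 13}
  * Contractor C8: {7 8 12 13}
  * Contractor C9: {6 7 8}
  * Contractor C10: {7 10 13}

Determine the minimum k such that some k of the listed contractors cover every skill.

C1 and C6 and C9 together: C1 ∪ C6 ∪ C9 = {6, 7, 8, 9, 10, 11, 12, 13} — every skill is covered.
Only C9 contains 6, so C9 is forced; the remaining 5 skills need at least 2 more contractors (each remaining contractor adds at most 3) — so at least 3 contractors are needed, and 3 is optimal.

3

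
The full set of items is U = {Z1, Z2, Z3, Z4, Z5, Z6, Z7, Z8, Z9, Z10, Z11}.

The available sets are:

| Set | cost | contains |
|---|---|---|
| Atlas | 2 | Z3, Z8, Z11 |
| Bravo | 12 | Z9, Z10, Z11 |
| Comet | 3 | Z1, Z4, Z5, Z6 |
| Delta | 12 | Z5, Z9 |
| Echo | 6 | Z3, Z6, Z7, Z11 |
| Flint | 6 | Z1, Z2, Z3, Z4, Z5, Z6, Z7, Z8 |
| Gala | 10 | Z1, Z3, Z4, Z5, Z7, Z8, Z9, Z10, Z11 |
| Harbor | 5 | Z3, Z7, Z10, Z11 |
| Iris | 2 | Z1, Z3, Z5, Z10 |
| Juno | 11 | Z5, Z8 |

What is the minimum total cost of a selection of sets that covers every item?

Flint, Gala together cover every item (Flint ∪ Gala = {Z1, Z2, Z3, Z4, Z5, Z6, Z7, Z8, Z9, Z10, Z11}); total cost 6 + 10 = 16.
The greedy pick Iris, Atlas, Comet, Flint, Gala costs 23; no covering selection beats 16.

16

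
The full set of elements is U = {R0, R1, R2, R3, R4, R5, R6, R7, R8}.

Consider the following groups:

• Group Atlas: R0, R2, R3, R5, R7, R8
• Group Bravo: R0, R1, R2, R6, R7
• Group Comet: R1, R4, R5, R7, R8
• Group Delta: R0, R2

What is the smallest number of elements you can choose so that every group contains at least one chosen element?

2

The 2 elements {R0, R4} hit every group.
The groups Comet, Delta are pairwise disjoint, so any hitting set needs a separate element for each — at least 2. Hence 2 is optimal.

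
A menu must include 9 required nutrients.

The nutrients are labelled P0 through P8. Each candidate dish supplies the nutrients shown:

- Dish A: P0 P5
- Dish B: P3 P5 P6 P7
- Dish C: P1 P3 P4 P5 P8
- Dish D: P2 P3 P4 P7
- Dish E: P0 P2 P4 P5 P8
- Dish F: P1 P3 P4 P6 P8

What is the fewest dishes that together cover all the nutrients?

3

B and C and E together: B ∪ C ∪ E = {P0, P1, P2, P3, P4, P5, P6, P7, P8} — every nutrient is covered.
No 2 of the 6 dishes cover everything (all 15 combinations miss at least one nutrient), so 3 is optimal.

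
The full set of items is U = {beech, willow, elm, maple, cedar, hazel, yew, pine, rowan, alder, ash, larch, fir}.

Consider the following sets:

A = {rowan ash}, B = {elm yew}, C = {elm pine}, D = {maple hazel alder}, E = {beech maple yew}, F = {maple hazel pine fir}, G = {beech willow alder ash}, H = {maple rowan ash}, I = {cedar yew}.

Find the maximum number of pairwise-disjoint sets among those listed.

4

A, C, D, I are pairwise disjoint (A={rowan,ash}; C={elm,pine}; D={maple,hazel,alder}; I={cedar,yew}).
Every remaining set overlaps one of these, and no 5 of the listed sets are pairwise disjoint, so 4 is the maximum.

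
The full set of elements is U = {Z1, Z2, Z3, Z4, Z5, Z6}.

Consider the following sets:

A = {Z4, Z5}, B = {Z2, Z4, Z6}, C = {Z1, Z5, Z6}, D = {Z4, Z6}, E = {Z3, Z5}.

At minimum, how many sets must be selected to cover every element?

B, C, and E cover everything between them: the union {Z1, Z2, Z3, Z4, Z5, Z6} is all of U.
Only C contains Z1, so C is forced; the remaining 3 elements need at least 2 more sets (each remaining set adds at most 2) — so at least 3 sets are needed, and 3 is optimal.

3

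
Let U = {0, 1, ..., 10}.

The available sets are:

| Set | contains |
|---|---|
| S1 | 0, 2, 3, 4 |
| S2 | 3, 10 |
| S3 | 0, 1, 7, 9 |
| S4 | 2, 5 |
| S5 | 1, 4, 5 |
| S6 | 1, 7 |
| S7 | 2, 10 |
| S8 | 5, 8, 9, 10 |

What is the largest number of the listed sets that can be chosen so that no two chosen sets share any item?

3

S2, S3, S4 are pairwise disjoint (S2={3,10}; S3={0,1,7,9}; S4={2,5}).
Every remaining set overlaps one of these, and no 4 of the listed sets are pairwise disjoint, so 3 is the maximum.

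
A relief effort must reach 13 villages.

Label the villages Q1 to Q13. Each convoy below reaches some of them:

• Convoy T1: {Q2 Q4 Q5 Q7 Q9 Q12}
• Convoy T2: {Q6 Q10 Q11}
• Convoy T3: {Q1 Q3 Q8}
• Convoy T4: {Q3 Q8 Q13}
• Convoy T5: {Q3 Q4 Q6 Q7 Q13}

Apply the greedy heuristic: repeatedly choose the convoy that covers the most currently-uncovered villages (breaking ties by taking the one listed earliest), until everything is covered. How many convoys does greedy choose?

4

Greedy: pick T1 (covers 6 new) → pick T2 (covers 3 new) → pick T3 (covers 3 new) → pick T4 (covers 1 new). Total picks: 4.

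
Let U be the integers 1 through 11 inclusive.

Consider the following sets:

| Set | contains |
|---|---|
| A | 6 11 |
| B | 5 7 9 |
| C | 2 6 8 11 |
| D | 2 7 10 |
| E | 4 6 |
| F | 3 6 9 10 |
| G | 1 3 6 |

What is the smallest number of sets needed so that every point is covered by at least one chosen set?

5

Take {B, C, D, E, G}. Their union is {1, 2, 3, 4, 5, 6, 7, 8, 9, 10, 11}, which is all 11 points.
No 4 of the 7 sets cover everything (all 35 combinations miss at least one point), so 5 is optimal.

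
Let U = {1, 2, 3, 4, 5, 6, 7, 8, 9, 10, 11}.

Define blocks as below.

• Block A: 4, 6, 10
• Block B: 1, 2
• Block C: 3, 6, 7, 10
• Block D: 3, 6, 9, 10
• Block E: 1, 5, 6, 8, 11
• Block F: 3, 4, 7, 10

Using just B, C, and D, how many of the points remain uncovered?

Union of B, C, D = {1, 2, 3, 6, 7, 9, 10}.
Not covered: 4, 5, 8, 11 — 4 points.

4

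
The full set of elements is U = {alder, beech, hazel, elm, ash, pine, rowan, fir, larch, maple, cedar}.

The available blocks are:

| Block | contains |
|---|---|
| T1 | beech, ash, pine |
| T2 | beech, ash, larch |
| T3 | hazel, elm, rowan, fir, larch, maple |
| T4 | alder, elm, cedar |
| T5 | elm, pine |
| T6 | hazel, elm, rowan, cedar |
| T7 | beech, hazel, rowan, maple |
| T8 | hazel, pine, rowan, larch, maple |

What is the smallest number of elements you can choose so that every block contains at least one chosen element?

3

The 3 elements {hazel, elm, ash} hit every block.
No choice of 2 elements meets every block, so 3 is the minimum.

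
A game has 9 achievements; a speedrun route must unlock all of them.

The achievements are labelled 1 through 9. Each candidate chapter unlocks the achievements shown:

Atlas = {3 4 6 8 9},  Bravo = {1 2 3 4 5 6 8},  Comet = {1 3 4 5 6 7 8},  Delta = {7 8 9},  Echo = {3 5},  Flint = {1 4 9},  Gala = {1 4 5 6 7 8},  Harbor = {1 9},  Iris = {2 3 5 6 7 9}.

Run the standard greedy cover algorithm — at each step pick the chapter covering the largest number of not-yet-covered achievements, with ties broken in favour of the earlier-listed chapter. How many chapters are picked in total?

2

Greedy: pick Bravo (covers 7 new) → pick Delta (covers 2 new). Total picks: 2.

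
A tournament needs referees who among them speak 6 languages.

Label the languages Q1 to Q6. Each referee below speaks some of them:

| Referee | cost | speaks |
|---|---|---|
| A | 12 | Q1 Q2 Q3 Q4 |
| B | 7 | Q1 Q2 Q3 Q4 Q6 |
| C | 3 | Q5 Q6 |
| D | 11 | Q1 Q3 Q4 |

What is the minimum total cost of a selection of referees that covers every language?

10

B, C together cover every language (B ∪ C = {Q1, Q2, Q3, Q4, Q5, Q6}); total cost 7 + 3 = 10.
No covering selection has total cost below 10.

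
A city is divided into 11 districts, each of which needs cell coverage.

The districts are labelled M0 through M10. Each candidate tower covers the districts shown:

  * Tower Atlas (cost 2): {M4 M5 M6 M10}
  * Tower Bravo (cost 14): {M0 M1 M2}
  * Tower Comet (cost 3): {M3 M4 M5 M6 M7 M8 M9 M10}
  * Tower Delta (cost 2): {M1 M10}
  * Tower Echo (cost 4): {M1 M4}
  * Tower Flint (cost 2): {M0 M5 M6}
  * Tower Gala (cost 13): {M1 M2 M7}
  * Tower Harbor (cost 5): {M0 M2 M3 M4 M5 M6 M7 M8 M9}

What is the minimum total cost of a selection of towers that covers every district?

7

Delta, Harbor together cover every district (Delta ∪ Harbor = {M0, M1, M2, M3, M4, M5, M6, M7, M8, M9, M10}); total cost 2 + 5 = 7.
The greedy pick Comet, Delta, Flint, Harbor costs 12; no covering selection beats 7.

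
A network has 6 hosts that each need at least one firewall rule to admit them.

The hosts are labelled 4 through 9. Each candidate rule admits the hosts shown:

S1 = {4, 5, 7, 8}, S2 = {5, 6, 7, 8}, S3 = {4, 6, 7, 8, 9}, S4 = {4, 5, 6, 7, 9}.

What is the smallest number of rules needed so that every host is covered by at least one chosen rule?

2

S1 and S4 together: S1 ∪ S4 = {4, 5, 6, 7, 8, 9} — every host is covered.
No single rule has all 6 hosts (the largest, S3, has 5), so 2 is optimal.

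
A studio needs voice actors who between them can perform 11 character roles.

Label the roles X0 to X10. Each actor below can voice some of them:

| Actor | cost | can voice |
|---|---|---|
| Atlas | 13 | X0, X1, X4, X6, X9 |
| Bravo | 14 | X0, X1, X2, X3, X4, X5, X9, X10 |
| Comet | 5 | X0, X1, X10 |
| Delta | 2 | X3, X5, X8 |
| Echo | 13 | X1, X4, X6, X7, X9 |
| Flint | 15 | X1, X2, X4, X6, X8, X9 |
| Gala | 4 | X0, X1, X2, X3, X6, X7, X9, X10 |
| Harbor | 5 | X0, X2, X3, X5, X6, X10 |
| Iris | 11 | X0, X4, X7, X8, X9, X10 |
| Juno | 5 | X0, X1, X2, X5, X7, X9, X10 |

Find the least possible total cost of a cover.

Delta, Gala, Iris together cover every role (Delta ∪ Gala ∪ Iris = {X0, X1, X2, X3, X4, X5, X6, X7, X8, X9, X10}); total cost 2 + 4 + 11 = 17.
No covering selection has total cost below 17.

17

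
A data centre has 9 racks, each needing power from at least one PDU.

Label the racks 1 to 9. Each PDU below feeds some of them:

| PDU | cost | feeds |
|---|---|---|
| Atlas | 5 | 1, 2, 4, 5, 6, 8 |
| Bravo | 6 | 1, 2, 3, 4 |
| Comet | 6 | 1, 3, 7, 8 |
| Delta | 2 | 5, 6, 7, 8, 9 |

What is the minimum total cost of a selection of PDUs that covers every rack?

Bravo, Delta together cover every rack (Bravo ∪ Delta = {1, 2, 3, 4, 5, 6, 7, 8, 9}); total cost 6 + 2 = 8.
No covering selection has total cost below 8.

8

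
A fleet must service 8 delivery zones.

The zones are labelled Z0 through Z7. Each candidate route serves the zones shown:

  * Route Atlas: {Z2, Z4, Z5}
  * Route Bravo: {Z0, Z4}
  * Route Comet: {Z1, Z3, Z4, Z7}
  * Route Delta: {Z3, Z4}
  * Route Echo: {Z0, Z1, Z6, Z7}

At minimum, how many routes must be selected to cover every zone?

3

Atlas and Delta and Echo together: Atlas ∪ Delta ∪ Echo = {Z0, Z1, Z2, Z3, Z4, Z5, Z6, Z7} — every zone is covered.
Only Atlas contains Z2, so Atlas is forced; the remaining 5 zones need at least 2 more routes (each remaining route adds at most 4) — so at least 3 routes are needed, and 3 is optimal.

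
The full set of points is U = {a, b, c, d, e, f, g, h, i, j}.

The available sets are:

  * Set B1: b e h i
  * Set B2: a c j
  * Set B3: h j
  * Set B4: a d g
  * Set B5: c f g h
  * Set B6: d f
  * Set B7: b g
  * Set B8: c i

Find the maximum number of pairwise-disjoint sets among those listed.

B3, B6, B7, B8 are pairwise disjoint (B3={h,j}; B6={d,f}; B7={b,g}; B8={c,i}).
Every remaining set overlaps one of these, and no 5 of the listed sets are pairwise disjoint, so 4 is the maximum.

4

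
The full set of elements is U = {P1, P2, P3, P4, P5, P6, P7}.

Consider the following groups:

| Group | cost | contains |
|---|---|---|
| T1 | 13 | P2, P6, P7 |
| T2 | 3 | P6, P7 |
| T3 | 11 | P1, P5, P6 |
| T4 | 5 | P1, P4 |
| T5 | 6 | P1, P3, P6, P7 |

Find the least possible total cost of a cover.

35

T1, T3, T4, T5 together cover every element (T1 ∪ T3 ∪ T4 ∪ T5 = {P1, P2, P3, P4, P5, P6, P7}); total cost 13 + 11 + 5 + 6 = 35.
The greedy pick T2, T4, T5, T3, T1 costs 38; no covering selection beats 35.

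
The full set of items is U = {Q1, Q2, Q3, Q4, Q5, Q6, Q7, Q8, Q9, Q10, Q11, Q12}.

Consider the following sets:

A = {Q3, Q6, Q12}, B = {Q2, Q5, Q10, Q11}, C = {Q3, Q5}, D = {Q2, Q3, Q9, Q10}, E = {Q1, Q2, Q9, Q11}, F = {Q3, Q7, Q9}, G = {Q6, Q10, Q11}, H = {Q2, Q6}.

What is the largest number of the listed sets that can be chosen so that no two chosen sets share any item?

A, E are pairwise disjoint (A={Q3,Q6,Q12}; E={Q1,Q2,Q9,Q11}).
Every remaining set overlaps one of these, and no 3 of the listed sets are pairwise disjoint, so 2 is the maximum.

2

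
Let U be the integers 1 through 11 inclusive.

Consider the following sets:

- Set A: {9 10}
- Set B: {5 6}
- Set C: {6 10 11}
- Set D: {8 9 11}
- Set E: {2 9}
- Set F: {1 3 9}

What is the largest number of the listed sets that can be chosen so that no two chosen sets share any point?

B, F are pairwise disjoint (B={5,6}; F={1,3,9}).
Every remaining set overlaps one of these, and no 3 of the listed sets are pairwise disjoint, so 2 is the maximum.

2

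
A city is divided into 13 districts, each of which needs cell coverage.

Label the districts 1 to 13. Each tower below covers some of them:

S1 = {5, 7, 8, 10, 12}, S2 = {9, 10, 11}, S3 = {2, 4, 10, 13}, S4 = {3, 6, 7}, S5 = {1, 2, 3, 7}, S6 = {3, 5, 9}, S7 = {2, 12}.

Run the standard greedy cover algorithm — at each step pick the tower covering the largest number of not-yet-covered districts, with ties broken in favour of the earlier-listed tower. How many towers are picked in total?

5

Greedy: pick S1 (covers 5 new) → pick S3 (covers 3 new) → pick S2 (covers 2 new) → pick S4 (covers 2 new) → pick S5 (covers 1 new). Total picks: 5.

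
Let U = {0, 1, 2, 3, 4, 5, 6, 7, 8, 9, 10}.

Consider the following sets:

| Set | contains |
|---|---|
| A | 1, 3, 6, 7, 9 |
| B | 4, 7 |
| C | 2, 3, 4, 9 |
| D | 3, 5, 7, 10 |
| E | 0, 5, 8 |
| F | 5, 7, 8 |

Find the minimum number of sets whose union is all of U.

4

Take {A, C, D, E}. Their union is {0, 1, 2, 3, 4, 5, 6, 7, 8, 9, 10}, which is all 11 elements.
Only C contains 2, so C is forced; the remaining 7 elements need at least 3 more sets (each remaining set adds at most 3) — so at least 4 sets are needed, and 4 is optimal.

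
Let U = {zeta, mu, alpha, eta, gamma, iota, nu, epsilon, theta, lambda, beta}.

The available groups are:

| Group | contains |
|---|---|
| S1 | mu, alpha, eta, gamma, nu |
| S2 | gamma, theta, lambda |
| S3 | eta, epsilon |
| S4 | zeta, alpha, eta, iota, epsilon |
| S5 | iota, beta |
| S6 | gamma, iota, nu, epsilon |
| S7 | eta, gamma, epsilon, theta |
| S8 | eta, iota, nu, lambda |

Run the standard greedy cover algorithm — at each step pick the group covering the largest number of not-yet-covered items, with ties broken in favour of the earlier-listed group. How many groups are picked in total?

4

Greedy: pick S1 (covers 5 new) → pick S4 (covers 3 new) → pick S2 (covers 2 new) → pick S5 (covers 1 new). Total picks: 4.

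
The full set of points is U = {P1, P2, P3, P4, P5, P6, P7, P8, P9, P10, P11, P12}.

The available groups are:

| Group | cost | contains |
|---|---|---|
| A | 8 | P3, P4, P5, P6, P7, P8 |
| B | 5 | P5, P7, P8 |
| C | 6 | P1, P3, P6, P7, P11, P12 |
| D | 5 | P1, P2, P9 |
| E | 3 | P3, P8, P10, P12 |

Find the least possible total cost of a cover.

A, C, D, E together cover every point (A ∪ C ∪ D ∪ E = {P1, P2, P3, P4, P5, P6, P7, P8, P9, P10, P11, P12}); total cost 8 + 6 + 5 + 3 = 22.
No covering selection has total cost below 22.

22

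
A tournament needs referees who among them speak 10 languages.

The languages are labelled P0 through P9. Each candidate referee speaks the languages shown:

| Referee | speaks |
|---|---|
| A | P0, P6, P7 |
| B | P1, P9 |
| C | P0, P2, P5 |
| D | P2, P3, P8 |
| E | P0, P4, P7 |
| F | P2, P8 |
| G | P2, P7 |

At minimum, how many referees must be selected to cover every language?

5

A and B and C and D and E together: A ∪ B ∪ C ∪ D ∪ E = {P0, P1, P2, P3, P4, P5, P6, P7, P8, P9} — every language is covered.
Only C contains P5, so C is forced; the remaining 7 languages need at least 4 more referees (each remaining referee adds at most 2) — so at least 5 referees are needed, and 5 is optimal.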